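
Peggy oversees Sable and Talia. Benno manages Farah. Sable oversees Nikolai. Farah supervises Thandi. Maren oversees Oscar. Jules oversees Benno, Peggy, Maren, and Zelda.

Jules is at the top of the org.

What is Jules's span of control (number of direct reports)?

Jules directly manages Benno, Peggy, Maren, Zelda. That is 4 direct reports.

4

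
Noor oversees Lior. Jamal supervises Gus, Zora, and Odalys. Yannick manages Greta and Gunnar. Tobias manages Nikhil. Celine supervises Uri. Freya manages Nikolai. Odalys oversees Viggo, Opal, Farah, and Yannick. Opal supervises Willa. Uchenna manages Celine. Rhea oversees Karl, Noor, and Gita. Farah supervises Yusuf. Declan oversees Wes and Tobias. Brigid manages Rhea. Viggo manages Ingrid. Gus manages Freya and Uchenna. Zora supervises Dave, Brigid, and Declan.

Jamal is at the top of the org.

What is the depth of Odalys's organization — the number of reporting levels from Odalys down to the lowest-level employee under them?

2

The longest chain under Odalys runs Odalys → Yannick → Gunnar, which is 2 levels below Odalys.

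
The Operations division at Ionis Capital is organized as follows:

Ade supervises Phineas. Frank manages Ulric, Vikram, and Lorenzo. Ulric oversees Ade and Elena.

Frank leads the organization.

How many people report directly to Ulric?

Ulric directly manages Ade, Elena. That is 2 direct reports.

2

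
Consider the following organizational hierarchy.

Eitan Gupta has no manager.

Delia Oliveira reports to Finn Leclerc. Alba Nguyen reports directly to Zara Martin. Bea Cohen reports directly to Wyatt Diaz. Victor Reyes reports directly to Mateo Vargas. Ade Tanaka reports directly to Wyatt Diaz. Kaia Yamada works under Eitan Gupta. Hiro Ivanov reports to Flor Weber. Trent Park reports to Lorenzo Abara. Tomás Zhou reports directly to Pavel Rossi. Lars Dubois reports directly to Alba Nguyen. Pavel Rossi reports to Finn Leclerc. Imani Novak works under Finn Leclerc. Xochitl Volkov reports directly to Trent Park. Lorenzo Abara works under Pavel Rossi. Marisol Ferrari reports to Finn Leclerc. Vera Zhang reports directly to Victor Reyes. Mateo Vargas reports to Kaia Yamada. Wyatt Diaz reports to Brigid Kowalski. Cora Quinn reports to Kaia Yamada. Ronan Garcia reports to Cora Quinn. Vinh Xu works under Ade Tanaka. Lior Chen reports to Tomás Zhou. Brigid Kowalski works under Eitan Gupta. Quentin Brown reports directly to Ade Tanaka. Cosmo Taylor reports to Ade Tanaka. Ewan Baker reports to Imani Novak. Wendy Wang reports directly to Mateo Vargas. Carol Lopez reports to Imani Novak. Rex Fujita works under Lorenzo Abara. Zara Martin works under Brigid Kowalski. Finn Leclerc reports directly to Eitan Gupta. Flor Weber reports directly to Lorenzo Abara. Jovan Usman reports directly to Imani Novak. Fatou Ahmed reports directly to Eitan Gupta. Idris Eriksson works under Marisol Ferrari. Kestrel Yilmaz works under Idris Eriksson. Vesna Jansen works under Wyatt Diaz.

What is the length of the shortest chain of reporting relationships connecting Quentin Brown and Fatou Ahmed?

Quentin Brown is 4 levels below Eitan Gupta, and Fatou Ahmed is 1 level below Eitan Gupta (their lowest common manager). The shortest path runs up from Quentin Brown to Eitan Gupta and back down to Fatou Ahmed: 4 + 1 = 5 links.

5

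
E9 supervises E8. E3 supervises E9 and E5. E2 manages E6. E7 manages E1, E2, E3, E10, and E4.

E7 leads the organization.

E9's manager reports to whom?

E7

E9 reports to E3, and E3 reports to E7. So E9's skip-level manager is E7.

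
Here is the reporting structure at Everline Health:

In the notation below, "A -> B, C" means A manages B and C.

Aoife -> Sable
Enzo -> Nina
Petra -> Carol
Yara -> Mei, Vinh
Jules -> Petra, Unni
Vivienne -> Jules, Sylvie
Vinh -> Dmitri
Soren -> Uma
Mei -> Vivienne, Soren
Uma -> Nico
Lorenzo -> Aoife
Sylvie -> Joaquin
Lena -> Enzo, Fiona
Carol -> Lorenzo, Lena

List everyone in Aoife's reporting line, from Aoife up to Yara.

Aoife -> Lorenzo -> Carol -> Petra -> Jules -> Vivienne -> Mei -> Yara

Aoife reports to Lorenzo. Lorenzo reports to Carol. Carol reports to Petra. Petra reports to Jules. Jules reports to Vivienne. Vivienne reports to Mei. Mei reports to Yara. Yara is at the top.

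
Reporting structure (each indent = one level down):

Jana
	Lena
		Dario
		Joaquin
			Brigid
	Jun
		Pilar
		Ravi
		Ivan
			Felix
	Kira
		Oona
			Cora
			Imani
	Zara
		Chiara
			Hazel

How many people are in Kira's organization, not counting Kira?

Kira directly manages Oona. Under Oona: Imani, Cora (2). That's 3 in total.

3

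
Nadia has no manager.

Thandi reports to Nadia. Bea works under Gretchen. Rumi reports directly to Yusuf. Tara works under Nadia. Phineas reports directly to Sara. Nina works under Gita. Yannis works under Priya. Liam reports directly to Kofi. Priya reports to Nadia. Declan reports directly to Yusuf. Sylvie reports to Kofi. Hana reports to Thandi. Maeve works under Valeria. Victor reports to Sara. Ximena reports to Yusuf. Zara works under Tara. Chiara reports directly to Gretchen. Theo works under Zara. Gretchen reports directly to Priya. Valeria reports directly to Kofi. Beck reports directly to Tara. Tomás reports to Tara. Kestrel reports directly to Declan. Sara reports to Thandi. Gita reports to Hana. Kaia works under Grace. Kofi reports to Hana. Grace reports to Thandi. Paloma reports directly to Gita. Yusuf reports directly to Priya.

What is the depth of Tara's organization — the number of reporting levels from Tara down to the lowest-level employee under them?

2

The longest chain under Tara runs Tara → Zara → Theo, which is 2 levels below Tara.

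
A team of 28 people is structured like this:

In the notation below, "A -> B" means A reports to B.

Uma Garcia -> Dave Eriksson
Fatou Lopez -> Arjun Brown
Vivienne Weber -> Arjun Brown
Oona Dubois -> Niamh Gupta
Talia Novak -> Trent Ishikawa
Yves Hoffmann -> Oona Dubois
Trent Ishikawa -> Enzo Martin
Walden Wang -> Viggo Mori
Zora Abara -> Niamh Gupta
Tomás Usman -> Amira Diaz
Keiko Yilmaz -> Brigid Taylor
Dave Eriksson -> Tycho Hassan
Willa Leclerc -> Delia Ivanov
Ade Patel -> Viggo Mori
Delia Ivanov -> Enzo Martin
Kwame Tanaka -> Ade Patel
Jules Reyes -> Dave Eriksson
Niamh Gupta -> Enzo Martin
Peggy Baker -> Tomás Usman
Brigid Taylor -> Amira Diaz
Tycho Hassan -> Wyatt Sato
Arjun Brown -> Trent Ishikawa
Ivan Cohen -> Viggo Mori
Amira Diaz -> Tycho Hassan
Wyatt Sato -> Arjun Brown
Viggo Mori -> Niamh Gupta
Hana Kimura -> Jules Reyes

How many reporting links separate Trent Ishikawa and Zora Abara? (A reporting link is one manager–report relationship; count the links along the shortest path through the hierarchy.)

3

Trent Ishikawa is 1 level below Enzo Martin, and Zora Abara is 2 levels below Enzo Martin (their lowest common manager). The shortest path runs up from Trent Ishikawa to Enzo Martin and back down to Zora Abara: 1 + 2 = 3 links.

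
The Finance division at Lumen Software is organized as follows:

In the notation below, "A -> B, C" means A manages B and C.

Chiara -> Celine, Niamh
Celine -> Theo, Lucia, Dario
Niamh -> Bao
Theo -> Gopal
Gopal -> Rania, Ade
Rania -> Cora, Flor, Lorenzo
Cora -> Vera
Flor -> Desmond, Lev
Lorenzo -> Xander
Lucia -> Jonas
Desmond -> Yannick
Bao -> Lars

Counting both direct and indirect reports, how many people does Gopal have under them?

10

Gopal directly manages Rania, Ade. Under Rania: Lorenzo, Xander, Flor, Lev, Desmond, Yannick, Cora, Vera (8). Ade has no reports. So Gopal's organization is 2 direct reports plus everyone under them: 9 + 1 = 10.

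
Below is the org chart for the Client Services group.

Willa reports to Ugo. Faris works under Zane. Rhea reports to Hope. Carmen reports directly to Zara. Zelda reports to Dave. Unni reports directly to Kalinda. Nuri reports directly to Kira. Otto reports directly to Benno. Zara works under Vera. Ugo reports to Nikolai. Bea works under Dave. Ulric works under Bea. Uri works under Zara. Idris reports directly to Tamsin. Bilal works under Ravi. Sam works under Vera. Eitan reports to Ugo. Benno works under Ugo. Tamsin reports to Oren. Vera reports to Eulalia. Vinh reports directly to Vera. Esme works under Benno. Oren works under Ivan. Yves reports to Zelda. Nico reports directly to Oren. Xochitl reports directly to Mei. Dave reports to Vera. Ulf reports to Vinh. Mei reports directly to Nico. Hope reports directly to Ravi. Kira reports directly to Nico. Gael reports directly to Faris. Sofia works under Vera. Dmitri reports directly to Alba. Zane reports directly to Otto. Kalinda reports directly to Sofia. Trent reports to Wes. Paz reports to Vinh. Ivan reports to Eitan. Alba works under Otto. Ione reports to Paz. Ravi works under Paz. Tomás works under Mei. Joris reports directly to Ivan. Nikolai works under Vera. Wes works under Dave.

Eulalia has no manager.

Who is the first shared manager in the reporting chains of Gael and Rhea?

Vera

Gael's chain of managers is Faris, Zane, Otto, Benno, Ugo, Nikolai, Vera, Eulalia. Rhea's chain of managers is Hope, Ravi, Paz, Vinh, Vera, Eulalia. The first manager that appears in both chains is Vera.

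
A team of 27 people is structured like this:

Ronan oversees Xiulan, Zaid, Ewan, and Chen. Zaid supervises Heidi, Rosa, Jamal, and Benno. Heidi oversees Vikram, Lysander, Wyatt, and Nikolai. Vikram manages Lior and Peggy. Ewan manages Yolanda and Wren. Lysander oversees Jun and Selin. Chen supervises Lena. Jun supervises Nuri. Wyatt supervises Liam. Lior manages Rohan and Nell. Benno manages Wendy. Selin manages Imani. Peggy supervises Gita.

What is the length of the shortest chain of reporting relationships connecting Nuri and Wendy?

Nuri is 4 levels below Zaid, and Wendy is 2 levels below Zaid (their lowest common manager). The shortest path runs up from Nuri to Zaid and back down to Wendy: 4 + 2 = 6 links.

6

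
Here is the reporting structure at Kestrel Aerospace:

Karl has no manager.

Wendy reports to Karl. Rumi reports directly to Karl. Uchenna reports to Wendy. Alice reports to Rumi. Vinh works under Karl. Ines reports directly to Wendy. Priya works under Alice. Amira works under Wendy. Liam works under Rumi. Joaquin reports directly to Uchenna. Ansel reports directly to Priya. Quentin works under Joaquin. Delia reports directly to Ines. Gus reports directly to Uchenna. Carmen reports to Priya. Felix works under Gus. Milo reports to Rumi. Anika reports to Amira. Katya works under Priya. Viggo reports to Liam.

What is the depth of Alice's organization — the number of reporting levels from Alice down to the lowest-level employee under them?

The longest chain under Alice runs Alice → Priya → Katya, which is 2 levels below Alice.

2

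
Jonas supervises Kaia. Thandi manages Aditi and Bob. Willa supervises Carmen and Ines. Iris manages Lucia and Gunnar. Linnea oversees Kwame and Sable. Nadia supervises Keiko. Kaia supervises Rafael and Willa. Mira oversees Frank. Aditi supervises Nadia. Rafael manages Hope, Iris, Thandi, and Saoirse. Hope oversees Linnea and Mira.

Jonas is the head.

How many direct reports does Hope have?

2

Hope directly manages Linnea, Mira. That is 2 direct reports.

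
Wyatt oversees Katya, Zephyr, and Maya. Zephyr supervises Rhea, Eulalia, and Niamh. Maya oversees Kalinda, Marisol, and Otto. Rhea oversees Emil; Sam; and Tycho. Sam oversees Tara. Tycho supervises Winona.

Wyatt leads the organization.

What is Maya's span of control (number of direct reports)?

3

Maya directly manages Kalinda, Marisol, Otto. That is 3 direct reports.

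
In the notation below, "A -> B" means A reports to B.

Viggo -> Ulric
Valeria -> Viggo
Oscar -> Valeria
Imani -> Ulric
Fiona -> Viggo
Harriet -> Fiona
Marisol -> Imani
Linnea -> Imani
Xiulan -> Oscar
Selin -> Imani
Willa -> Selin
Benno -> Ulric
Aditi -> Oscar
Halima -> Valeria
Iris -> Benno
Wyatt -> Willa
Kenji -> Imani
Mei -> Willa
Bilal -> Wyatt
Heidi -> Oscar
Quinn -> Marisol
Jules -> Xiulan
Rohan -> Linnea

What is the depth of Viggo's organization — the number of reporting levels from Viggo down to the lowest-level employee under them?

4

The longest chain under Viggo runs Viggo → Valeria → Oscar → Xiulan → Jules, which is 4 levels below Viggo.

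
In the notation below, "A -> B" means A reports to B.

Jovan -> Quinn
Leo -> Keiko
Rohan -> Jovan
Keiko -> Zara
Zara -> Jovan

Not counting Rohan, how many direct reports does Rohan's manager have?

Rohan reports to Jovan. Jovan's other direct reports are Zara — 1 peer.

1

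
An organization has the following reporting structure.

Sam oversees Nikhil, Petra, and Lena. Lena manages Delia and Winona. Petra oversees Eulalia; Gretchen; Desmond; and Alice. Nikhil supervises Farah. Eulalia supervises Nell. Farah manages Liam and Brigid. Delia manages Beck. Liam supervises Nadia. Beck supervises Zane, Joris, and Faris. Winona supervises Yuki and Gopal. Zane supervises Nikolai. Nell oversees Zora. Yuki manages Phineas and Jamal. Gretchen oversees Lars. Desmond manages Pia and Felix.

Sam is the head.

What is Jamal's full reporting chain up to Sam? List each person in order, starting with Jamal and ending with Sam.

Jamal reports to Yuki. Yuki reports to Winona. Winona reports to Lena. Lena reports to Sam. Sam is at the top.

Jamal -> Yuki -> Winona -> Lena -> Sam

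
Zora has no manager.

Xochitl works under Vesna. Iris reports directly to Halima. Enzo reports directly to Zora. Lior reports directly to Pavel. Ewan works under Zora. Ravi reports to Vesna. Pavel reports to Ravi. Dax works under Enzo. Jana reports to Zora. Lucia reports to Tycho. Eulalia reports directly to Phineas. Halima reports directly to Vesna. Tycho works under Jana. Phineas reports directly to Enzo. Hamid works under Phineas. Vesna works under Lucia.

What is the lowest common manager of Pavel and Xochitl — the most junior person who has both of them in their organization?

Pavel's chain of managers is Ravi, Vesna, Lucia, Tycho, Jana, Zora. Xochitl's chain of managers is Vesna, Lucia, Tycho, Jana, Zora. The first manager that appears in both chains is Vesna.

Vesna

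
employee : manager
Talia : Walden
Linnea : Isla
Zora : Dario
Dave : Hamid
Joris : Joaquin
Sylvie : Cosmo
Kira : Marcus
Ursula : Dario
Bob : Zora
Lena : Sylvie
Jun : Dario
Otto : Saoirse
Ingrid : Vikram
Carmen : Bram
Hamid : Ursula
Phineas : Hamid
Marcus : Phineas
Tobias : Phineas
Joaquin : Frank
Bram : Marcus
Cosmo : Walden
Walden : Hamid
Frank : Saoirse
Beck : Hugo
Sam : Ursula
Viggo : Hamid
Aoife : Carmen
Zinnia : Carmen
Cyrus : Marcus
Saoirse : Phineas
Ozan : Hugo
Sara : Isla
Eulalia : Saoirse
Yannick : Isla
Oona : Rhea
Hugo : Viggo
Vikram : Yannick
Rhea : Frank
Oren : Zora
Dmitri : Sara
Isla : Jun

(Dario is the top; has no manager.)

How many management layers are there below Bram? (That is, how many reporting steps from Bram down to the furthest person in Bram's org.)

2

The longest chain under Bram runs Bram → Carmen → Aoife, which is 2 levels below Bram.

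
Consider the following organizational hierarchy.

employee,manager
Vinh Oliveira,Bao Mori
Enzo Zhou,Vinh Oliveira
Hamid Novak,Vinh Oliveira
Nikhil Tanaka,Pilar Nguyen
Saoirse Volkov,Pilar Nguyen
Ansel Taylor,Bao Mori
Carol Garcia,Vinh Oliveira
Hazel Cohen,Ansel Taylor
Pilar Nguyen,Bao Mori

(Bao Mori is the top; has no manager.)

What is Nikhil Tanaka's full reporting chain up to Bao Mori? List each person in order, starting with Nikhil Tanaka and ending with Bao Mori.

Nikhil Tanaka -> Pilar Nguyen -> Bao Mori

Nikhil Tanaka reports to Pilar Nguyen. Pilar Nguyen reports to Bao Mori. Bao Mori is at the top.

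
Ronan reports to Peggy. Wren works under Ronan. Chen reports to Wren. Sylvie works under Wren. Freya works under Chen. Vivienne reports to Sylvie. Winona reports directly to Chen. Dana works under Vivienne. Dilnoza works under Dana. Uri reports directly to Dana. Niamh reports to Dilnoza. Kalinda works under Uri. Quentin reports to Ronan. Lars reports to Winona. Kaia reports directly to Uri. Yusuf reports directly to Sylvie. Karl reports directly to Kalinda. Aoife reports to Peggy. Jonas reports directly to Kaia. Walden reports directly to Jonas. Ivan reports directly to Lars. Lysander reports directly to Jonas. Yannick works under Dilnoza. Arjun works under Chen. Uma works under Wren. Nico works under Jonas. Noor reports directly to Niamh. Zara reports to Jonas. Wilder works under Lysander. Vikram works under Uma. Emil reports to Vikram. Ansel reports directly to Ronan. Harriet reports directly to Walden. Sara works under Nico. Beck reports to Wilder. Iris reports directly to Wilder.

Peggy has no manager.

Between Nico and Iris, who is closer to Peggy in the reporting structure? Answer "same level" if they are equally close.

Nico

Nico is 9 levels below Peggy; Iris is 11. Nico is higher.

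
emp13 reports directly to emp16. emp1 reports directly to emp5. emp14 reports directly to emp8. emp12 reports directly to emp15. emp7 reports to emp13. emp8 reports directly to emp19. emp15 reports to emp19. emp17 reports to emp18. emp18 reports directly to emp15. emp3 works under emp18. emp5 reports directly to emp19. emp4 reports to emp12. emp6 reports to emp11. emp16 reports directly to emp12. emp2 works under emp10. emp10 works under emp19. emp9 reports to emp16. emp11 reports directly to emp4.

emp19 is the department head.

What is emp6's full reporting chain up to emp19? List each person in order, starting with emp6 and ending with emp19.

emp6 -> emp11 -> emp4 -> emp12 -> emp15 -> emp19

emp6 reports to emp11. emp11 reports to emp4. emp4 reports to emp12. emp12 reports to emp15. emp15 reports to emp19. emp19 is at the top.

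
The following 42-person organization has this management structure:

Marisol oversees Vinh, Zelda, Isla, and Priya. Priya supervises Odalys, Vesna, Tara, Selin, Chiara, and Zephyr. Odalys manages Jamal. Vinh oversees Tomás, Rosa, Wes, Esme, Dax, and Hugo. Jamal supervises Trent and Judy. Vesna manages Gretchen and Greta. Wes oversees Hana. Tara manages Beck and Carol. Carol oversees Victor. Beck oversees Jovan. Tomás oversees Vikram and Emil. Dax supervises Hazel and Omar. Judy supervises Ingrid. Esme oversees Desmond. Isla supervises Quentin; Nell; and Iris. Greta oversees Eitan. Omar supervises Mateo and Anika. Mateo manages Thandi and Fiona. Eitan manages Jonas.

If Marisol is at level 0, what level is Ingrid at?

Chain from Ingrid up to Marisol: Ingrid → Judy → Jamal → Odalys → Priya → Marisol. That is 5 steps up, so Ingrid is 5 levels below Marisol.

5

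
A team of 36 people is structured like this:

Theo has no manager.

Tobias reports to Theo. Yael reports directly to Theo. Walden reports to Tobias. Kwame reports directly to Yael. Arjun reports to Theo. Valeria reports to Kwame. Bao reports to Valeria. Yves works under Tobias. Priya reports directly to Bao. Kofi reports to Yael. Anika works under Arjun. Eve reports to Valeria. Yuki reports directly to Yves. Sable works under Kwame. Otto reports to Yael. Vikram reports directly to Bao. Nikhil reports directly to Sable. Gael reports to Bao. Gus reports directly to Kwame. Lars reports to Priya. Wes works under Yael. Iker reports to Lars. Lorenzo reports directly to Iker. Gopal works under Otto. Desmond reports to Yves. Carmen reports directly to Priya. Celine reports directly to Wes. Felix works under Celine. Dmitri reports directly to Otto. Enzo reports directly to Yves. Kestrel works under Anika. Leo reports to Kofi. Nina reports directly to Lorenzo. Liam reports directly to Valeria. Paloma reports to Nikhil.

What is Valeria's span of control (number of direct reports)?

3

Valeria directly manages Bao, Eve, Liam. That is 3 direct reports.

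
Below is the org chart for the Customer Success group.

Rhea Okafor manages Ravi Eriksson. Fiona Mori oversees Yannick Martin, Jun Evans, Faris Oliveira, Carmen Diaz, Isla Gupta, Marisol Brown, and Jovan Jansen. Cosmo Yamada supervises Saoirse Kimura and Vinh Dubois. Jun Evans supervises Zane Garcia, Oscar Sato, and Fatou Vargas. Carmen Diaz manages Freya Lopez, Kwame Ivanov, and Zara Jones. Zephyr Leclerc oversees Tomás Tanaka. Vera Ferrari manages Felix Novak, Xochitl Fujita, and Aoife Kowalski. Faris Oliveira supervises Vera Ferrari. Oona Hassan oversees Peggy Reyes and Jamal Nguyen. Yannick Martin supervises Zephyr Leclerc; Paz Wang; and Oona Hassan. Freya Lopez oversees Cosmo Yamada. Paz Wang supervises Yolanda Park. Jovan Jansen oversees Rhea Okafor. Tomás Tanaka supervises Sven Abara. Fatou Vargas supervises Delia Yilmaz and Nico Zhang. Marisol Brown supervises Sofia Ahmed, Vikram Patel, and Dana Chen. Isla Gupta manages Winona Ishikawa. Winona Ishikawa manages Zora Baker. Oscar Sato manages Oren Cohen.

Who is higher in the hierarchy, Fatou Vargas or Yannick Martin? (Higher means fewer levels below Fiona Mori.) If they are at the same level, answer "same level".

Yannick Martin

Fatou Vargas is 2 levels below Fiona Mori; Yannick Martin is 1. Yannick Martin is higher.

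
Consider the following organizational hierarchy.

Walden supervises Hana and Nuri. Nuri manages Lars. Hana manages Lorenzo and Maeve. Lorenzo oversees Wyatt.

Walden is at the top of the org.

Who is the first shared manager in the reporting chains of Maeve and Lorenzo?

Maeve's chain of managers is Hana, Walden. Lorenzo's chain of managers is Hana, Walden. The first manager that appears in both chains is Hana.

Hana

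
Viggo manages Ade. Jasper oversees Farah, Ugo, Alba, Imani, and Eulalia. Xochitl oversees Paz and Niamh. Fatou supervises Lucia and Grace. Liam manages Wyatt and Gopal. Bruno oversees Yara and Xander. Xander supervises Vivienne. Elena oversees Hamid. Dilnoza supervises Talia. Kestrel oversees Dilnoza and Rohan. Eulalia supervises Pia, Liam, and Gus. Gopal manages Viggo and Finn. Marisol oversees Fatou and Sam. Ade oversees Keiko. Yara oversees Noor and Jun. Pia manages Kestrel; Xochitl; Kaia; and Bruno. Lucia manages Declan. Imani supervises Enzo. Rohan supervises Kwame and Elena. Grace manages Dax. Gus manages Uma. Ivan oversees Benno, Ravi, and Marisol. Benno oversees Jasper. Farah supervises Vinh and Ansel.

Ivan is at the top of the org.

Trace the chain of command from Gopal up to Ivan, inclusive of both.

Gopal -> Liam -> Eulalia -> Jasper -> Benno -> Ivan

Gopal reports to Liam. Liam reports to Eulalia. Eulalia reports to Jasper. Jasper reports to Benno. Benno reports to Ivan. Ivan is at the top.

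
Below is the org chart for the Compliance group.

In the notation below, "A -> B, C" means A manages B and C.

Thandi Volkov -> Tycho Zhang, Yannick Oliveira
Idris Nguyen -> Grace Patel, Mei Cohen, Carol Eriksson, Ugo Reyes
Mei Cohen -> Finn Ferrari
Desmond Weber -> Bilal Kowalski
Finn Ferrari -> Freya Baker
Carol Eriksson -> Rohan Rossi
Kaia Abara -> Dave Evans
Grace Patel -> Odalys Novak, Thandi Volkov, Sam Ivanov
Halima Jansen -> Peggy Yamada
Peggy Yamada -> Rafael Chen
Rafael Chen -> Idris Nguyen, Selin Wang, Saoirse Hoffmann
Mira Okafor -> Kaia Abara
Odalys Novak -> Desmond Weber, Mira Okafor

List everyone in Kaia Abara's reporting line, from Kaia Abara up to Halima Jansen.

Kaia Abara reports to Mira Okafor. Mira Okafor reports to Odalys Novak. Odalys Novak reports to Grace Patel. Grace Patel reports to Idris Nguyen. Idris Nguyen reports to Rafael Chen. Rafael Chen reports to Peggy Yamada. Peggy Yamada reports to Halima Jansen. Halima Jansen is at the top.

Kaia Abara -> Mira Okafor -> Odalys Novak -> Grace Patel -> Idris Nguyen -> Rafael Chen -> Peggy Yamada -> Halima Jansen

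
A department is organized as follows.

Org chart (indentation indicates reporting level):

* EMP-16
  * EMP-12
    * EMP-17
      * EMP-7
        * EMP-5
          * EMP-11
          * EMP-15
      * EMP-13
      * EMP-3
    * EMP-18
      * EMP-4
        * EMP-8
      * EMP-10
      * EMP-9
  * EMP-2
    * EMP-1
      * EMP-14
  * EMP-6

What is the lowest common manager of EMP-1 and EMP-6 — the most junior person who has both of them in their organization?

EMP-16

EMP-1's chain of managers is EMP-2, EMP-16. EMP-6's chain of managers is EMP-16. The first manager that appears in both chains is EMP-16.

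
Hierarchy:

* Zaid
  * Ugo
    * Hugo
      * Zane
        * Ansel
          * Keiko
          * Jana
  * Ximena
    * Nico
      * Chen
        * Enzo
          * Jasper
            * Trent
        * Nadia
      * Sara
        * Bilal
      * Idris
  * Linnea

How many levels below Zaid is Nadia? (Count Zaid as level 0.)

4

Chain from Nadia up to Zaid: Nadia → Chen → Nico → Ximena → Zaid. That is 4 steps up, so Nadia is 4 levels below Zaid.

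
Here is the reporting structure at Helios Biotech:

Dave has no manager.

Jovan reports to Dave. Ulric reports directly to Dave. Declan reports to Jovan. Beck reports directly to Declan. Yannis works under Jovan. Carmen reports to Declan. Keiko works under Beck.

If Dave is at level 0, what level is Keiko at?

4

Chain from Keiko up to Dave: Keiko → Beck → Declan → Jovan → Dave. That is 4 steps up, so Keiko is 4 levels below Dave.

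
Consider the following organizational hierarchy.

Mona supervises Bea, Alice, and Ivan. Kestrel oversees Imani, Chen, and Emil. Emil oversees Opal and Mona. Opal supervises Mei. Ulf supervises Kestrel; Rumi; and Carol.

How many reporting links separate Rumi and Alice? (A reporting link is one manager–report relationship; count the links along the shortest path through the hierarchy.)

Rumi is 1 level below Ulf, and Alice is 4 levels below Ulf (their lowest common manager). The shortest path runs up from Rumi to Ulf and back down to Alice: 1 + 4 = 5 links.

5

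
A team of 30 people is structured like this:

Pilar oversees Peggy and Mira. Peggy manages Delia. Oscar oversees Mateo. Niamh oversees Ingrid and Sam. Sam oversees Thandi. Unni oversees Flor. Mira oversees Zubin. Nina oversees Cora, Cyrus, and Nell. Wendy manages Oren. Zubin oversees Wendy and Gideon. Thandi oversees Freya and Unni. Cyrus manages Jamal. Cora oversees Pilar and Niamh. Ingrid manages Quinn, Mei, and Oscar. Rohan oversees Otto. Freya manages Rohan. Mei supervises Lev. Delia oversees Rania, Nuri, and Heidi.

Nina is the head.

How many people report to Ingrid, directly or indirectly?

5

Ingrid directly manages Oscar, Mei, Quinn. Under Oscar: Mateo (1). Under Mei: Lev (1). Quinn has no reports. So Ingrid's organization is 3 direct reports plus everyone under them: 2 + 2 + 1 = 5.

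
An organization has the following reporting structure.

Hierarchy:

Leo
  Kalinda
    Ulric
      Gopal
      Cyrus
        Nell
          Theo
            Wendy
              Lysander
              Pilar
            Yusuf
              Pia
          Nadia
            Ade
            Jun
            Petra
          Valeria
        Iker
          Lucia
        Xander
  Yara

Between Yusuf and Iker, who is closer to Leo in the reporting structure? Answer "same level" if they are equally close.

Iker

Yusuf is 6 levels below Leo; Iker is 4. Iker is higher.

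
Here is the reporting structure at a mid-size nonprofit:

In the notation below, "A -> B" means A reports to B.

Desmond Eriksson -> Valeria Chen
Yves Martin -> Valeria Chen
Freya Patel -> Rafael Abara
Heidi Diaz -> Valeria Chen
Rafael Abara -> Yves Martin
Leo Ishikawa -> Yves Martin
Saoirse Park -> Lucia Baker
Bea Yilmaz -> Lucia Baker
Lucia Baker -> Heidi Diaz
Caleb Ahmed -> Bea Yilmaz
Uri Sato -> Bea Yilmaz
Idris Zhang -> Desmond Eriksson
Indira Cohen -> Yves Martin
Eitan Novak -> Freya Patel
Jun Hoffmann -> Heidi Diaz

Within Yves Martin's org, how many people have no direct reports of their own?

3

The people in Yves Martin's organization with no one reporting to them are Indira Cohen, Leo Ishikawa, Eitan Novak. That is 3.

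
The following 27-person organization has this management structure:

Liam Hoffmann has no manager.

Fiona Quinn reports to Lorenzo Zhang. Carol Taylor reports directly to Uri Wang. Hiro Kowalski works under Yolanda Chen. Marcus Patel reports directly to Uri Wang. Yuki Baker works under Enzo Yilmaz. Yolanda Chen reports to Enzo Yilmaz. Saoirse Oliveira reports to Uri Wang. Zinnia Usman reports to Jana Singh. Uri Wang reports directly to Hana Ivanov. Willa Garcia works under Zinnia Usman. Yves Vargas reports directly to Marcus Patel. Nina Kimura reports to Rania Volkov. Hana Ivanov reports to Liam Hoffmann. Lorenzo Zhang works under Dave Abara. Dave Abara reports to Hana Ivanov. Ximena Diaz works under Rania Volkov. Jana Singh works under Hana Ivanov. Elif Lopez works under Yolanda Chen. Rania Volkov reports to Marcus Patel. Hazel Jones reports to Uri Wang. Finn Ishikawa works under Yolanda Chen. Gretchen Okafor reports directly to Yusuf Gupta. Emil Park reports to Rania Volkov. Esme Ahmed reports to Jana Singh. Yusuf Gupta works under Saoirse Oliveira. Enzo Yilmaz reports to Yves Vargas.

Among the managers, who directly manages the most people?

Uri Wang

Direct-report counts: Liam Hoffmann has 1; Hana Ivanov has 3; Dave Abara has 1; Lorenzo Zhang has 1; Jana Singh has 2; Zinnia Usman has 1; Uri Wang has 4; Saoirse Oliveira has 1; Yusuf Gupta has 1; Marcus Patel has 2; Rania Volkov has 3; Yves Vargas has 1; Enzo Yilmaz has 2; Yolanda Chen has 3. The largest is 4, held by Uri Wang.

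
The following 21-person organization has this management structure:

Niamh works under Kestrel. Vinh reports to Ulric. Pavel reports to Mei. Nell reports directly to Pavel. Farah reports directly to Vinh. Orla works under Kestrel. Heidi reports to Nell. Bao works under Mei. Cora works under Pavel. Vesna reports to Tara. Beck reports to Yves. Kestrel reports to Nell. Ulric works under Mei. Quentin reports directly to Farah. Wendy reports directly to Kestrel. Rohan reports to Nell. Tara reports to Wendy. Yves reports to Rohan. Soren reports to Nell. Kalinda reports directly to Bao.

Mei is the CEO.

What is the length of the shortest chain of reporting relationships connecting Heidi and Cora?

3

Heidi is 2 levels below Pavel, and Cora is 1 level below Pavel (their lowest common manager). The shortest path runs up from Heidi to Pavel and back down to Cora: 2 + 1 = 3 links.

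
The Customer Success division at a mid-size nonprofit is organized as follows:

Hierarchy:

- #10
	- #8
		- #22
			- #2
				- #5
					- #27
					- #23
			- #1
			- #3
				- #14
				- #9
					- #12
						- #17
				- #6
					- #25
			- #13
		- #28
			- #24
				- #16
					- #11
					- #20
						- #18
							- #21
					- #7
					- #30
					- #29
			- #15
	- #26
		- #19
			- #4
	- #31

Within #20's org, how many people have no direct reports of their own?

The only person in #20's organization with no one reporting to them is #21. That is 1.

1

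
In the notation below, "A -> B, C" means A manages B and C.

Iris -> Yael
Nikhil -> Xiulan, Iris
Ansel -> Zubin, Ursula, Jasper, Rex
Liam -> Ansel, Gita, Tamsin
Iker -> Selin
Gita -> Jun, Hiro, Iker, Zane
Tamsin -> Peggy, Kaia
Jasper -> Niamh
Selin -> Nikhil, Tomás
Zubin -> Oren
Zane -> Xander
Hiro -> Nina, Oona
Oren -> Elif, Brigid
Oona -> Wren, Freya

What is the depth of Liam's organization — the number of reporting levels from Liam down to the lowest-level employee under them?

The longest chain under Liam runs Liam → Gita → Iker → Selin → Nikhil → Iris → Yael, which is 6 levels below Liam.

6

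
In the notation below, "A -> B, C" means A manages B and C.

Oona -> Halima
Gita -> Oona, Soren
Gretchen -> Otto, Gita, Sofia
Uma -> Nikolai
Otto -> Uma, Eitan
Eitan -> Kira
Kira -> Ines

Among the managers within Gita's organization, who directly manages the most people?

Gita

Direct-report counts within Gita's organization: Gita has 2; Oona has 1. The largest is 2, held by Gita.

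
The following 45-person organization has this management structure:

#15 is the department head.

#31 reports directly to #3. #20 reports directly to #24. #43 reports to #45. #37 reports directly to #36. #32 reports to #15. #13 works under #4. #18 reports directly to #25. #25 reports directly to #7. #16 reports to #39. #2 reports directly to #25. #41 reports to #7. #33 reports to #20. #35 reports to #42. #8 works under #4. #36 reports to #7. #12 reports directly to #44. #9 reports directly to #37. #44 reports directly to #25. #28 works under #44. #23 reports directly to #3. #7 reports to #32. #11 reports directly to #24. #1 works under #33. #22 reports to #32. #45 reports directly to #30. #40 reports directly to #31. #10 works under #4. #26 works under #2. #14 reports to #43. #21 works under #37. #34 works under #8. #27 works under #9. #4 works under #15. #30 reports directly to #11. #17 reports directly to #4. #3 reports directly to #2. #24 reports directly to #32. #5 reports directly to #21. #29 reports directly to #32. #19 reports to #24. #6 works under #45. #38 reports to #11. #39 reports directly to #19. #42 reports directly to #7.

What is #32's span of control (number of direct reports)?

#32 directly manages #7, #22, #24, #29. That is 4 direct reports.

4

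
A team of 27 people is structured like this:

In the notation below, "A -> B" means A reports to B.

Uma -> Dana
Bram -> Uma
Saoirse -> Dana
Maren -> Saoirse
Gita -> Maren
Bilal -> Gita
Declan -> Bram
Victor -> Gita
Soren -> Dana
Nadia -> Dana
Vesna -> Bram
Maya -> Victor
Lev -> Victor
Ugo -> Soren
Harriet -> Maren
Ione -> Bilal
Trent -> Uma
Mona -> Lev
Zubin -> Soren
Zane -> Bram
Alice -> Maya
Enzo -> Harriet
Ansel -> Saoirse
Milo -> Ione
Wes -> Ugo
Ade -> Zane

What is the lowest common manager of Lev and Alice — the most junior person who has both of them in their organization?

Lev's chain of managers is Victor, Gita, Maren, Saoirse, Dana. Alice's chain of managers is Maya, Victor, Gita, Maren, Saoirse, Dana. The first manager that appears in both chains is Victor.

Victor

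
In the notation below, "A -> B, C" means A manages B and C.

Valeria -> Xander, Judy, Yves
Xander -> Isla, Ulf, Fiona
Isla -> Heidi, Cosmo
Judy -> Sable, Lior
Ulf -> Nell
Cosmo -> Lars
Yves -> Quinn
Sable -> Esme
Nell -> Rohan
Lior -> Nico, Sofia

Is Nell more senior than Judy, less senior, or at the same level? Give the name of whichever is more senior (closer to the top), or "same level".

Nell is 3 levels below Valeria; Judy is 1. Judy is higher.

Judy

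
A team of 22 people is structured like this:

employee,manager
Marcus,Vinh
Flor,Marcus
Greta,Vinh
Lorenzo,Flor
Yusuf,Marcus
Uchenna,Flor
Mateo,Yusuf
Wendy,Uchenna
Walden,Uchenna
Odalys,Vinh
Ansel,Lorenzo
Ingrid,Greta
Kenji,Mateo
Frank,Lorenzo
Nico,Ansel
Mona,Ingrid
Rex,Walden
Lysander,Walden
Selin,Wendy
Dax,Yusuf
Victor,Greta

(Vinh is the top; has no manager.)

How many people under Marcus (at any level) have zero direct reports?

7

The people in Marcus's organization with no one reporting to them are Dax, Kenji, Lysander, Rex, Selin, Frank, Nico. That is 7.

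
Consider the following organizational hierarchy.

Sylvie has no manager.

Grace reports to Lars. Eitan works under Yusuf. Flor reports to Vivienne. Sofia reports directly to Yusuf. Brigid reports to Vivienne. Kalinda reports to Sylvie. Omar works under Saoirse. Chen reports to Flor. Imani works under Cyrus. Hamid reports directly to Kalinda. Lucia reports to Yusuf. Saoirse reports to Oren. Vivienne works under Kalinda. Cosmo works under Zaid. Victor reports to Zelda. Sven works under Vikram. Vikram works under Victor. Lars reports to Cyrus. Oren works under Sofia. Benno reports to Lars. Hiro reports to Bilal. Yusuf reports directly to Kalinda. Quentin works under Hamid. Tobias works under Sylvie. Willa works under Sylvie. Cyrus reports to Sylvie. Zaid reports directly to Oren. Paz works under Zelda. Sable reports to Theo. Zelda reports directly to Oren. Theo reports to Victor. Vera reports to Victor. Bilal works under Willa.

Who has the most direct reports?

Direct-report counts: Sylvie has 4; Cyrus has 2; Lars has 2; Kalinda has 3; Hamid has 1; Vivienne has 2; Flor has 1; Yusuf has 3; Sofia has 1; Oren has 3; Zaid has 1; Saoirse has 1; Zelda has 2; Victor has 3; Vikram has 1; Theo has 1; Willa has 1; Bilal has 1. The largest is 4, held by Sylvie.

Sylvie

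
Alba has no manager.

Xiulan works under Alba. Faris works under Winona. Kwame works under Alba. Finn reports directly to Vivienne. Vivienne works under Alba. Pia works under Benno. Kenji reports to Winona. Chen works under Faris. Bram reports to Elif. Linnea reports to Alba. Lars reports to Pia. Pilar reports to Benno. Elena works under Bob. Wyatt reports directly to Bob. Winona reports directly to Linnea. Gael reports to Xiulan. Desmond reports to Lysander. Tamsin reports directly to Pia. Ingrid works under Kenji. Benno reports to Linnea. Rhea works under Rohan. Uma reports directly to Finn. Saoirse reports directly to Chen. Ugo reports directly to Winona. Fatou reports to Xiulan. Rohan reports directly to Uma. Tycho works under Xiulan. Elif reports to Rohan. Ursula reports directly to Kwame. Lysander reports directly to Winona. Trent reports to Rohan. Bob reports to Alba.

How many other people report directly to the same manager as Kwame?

Kwame reports to Alba. Alba's other direct reports are Vivienne, Linnea, Xiulan, Bob — 4 peers.

4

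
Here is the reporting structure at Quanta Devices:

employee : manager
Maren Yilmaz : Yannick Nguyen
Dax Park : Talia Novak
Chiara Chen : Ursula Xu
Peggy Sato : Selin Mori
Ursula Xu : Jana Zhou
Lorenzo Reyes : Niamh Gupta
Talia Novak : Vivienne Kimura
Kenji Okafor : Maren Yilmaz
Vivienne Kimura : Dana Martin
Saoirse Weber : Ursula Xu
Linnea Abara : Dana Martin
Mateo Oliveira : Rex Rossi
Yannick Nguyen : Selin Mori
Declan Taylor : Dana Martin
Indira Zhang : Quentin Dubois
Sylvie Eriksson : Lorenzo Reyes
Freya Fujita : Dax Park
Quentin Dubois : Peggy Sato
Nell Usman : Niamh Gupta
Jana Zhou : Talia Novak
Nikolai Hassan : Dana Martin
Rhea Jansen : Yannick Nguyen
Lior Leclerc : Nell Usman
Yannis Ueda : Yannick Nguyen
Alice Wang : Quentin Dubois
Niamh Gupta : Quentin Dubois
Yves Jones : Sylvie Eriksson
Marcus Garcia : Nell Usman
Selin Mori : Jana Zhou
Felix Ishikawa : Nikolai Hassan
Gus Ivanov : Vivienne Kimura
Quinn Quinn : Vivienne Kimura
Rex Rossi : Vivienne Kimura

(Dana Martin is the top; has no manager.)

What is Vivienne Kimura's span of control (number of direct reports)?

Vivienne Kimura directly manages Talia Novak, Quinn Quinn, Rex Rossi, Gus Ivanov. That is 4 direct reports.

4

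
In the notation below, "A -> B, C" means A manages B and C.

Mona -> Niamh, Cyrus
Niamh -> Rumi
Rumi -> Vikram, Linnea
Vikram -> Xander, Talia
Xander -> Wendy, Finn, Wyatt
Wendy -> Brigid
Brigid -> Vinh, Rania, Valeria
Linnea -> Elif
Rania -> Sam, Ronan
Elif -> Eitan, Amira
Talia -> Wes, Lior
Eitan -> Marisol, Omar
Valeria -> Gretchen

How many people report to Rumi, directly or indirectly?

Rumi directly manages Vikram, Linnea. Under Vikram: Talia, Lior, Wes, Xander, Wyatt, Finn, Wendy, Brigid, Valeria, Gretchen, Rania, Ronan, Sam, Vinh (14). Under Linnea: Elif, Amira, Eitan, Omar, Marisol (5). So Rumi's organization is 2 direct reports plus everyone under them: 15 + 6 = 21.

21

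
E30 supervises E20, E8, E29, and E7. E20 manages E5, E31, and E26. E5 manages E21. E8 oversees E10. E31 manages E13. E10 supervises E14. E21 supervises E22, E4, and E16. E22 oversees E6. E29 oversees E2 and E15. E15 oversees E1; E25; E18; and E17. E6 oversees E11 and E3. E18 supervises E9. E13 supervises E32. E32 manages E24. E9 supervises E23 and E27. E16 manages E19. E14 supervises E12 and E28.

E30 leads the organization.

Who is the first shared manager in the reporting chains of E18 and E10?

E18's chain of managers is E15, E29, E30. E10's chain of managers is E8, E30. The first manager that appears in both chains is E30.

E30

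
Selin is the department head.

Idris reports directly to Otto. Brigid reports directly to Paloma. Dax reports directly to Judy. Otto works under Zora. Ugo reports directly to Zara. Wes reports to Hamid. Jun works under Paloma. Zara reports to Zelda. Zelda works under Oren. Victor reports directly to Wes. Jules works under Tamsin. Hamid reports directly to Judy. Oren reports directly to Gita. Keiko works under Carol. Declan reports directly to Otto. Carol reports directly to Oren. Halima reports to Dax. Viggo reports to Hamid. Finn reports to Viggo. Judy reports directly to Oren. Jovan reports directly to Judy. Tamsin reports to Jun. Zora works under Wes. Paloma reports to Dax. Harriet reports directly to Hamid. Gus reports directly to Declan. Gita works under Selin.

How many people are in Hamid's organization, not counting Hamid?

Hamid directly manages Wes, Viggo, Harriet. Under Wes: Zora, Otto, Idris, Declan, Gus, Victor (6). Under Viggo: Finn (1). Harriet has no reports. So Hamid's organization is 3 direct reports plus everyone under them: 7 + 2 + 1 = 10.

10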